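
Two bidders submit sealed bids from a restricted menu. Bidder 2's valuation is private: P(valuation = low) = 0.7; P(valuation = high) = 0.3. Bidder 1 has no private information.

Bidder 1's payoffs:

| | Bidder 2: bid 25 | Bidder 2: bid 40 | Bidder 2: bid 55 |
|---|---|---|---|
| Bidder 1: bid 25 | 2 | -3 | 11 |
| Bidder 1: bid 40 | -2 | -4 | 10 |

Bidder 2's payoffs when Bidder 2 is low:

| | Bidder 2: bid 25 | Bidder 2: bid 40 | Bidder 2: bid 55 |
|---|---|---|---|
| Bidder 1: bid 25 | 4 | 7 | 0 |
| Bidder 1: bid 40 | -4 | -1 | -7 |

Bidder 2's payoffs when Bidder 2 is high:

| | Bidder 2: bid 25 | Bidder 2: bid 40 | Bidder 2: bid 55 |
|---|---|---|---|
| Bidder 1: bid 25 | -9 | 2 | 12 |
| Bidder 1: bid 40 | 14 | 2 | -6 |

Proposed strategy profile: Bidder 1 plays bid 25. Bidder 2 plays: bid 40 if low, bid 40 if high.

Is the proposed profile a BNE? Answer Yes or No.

Bidder 1 plays bid 25: E[bid 25] = 0.7·(-3) + 0.3·(-3) = -3; E[bid 40] = -4. Best-responding. ✓
Bidder 2 (valuation low), facing bid 25: bid 25 gives 4, bid 40 gives 7, bid 55 gives 0. Proposed bid 40 is best. ✓
Bidder 2 (valuation high), facing bid 25: bid 25 gives -9, bid 40 gives 2, bid 55 gives 12. Proposed bid 40 is not best — profitable deviation exists. ✗

No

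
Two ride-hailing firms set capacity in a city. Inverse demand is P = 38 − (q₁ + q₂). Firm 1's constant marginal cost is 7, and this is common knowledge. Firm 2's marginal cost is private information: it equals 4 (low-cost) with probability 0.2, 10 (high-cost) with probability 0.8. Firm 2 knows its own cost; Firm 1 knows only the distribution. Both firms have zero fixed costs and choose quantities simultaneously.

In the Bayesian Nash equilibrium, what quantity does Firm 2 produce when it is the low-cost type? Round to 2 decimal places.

Type-c best response for Firm 2: q₂(c) = (38 − c)/2 − q₁/2.
Firm 1 maximizes expected profit; its first-order condition is 38 − 2q₁ − E[q₂] − 7 = 0.
Substituting E[q₂] and solving: E[c₂] = 8.8, so q₁ = (38 − 2·7 + 8.8)/3 = 10.9333.
q₂(low-cost) = (38 − 4 − 10.9333)/2 = 11.5333.

11.53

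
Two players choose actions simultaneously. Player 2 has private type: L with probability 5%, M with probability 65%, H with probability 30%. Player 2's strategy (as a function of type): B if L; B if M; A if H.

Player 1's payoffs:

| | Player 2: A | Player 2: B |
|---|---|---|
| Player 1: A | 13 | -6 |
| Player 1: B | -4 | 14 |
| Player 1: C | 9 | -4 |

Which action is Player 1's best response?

E[A] = 0.05·(-6) + 0.65·(-6) + 0.3·(13) = -0.3
E[B] = 0.05·(14) + 0.65·(14) + 0.3·(-4) = 8.6
E[C] = 0.05·(-4) + 0.65·(-4) + 0.3·(9) = -0.1
Best response: B (8.6 is the largest).

B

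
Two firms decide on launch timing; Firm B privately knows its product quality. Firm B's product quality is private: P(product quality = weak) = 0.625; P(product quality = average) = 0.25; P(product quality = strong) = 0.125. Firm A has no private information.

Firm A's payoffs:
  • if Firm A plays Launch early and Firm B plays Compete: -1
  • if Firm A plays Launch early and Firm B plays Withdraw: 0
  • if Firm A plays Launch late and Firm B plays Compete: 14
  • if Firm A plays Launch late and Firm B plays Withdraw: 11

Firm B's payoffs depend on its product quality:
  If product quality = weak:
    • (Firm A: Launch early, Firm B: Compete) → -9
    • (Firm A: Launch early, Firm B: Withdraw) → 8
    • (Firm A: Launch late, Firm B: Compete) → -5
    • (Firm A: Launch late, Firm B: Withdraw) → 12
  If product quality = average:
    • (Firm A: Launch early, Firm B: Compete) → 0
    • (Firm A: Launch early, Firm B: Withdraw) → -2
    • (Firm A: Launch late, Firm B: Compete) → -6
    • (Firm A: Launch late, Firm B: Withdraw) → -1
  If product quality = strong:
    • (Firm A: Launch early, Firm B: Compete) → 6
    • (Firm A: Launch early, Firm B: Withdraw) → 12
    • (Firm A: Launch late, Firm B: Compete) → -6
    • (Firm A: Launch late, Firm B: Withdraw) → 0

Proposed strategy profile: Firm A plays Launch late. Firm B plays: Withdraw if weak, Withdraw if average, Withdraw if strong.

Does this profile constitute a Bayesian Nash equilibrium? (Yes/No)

Yes

Firm A plays Launch late: E[Launch late] = 0.625·(11) + 0.25·(11) + 0.125·(11) = 11; E[Launch early] = 0. Best-responding. ✓
Firm B (product quality weak), facing Launch late: Compete gives -5, Withdraw gives 12. Proposed Withdraw is best. ✓
Firm B (product quality average), facing Launch late: Compete gives -6, Withdraw gives -1. Proposed Withdraw is best. ✓
Firm B (product quality strong), facing Launch late: Compete gives -6, Withdraw gives 0. Proposed Withdraw is best. ✓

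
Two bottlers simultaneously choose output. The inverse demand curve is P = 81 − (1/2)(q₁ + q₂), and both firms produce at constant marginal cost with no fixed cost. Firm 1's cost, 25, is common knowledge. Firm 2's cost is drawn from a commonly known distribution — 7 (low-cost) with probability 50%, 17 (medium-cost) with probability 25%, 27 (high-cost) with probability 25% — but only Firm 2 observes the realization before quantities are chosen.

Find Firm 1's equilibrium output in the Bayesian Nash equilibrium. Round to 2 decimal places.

30.33

Each type of Firm 2 best-responds to q₁; Firm 1 best-responds to the expected q₂ over Firm 2's types.
Firm 2 with cost c maximizes (81 − (1/2)(q₁+q₂) − c)·q₂, giving q₂(c) = (81 − c − (1/2)q₁).
E[c₂] = 0.5·7 + 0.25·17 + 0.25·27 = 14.5
Firm 1's FOC against E[q₂] yields q₁ = (81 − 2·25 + E[c₂])/(3/2) = (81 − 50 + 14.5)/(3/2) = 30.3333.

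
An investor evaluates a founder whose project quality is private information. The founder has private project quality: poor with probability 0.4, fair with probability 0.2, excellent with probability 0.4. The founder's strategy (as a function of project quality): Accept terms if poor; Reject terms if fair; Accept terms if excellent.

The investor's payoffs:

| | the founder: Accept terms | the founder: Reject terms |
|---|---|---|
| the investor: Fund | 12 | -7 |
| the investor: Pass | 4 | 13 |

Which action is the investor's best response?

E[Fund] = 0.4·(12) + 0.2·(-7) + 0.4·(12) = 8.2
E[Pass] = 0.4·(4) + 0.2·(13) + 0.4·(4) = 5.8
Best response: Fund (8.2 is the largest).

Fund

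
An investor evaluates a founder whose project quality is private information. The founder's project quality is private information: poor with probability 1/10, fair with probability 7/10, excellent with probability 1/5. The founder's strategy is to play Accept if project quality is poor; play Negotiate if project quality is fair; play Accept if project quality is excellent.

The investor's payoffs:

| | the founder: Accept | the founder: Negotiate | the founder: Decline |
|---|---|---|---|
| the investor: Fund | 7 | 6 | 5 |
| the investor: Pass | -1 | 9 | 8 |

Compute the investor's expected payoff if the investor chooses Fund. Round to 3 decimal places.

6.300

Take the expectation over the founder's project quality, weighting each type's action by its prior probability.
E[Fund] = 1/10·7 + 7/10·6 + 1/5·7 = 7/10 + 21/5 + 7/5 = 63/10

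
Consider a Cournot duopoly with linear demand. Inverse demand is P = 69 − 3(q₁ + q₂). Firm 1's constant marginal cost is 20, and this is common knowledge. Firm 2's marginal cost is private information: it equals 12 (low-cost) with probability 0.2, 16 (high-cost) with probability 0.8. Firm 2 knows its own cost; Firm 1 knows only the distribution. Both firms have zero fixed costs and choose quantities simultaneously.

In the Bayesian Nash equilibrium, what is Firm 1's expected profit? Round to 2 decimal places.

Type-c best response for Firm 2: q₂(c) = (69 − c)/6 − q₁/2.
Firm 1 maximizes expected profit; its first-order condition is 69 − 6q₁ − 3E[q₂] − 20 = 0.
Substituting E[q₂] and solving: E[c₂] = 15.2, so q₁ = (69 − 2·20 + 15.2)/9 = 4.91111.
E[P] = 69 − 3·(q₁ + E[q₂]) = 34.7333; Firm 1's expected profit = (E[P] − 20)·q₁ = (34.7333 − 20)·4.91111 = 72.357.

72.36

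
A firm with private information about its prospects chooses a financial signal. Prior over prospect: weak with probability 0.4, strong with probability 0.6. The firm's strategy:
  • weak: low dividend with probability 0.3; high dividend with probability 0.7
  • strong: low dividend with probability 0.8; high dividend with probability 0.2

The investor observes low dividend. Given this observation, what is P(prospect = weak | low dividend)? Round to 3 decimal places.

0.200

P(low dividend) = 0.4·0.3 + 0.6·0.8 = 0.6
P(weak | low dividend) = (0.4·0.3) / 0.6 = 0.12 / 0.6 = 0.2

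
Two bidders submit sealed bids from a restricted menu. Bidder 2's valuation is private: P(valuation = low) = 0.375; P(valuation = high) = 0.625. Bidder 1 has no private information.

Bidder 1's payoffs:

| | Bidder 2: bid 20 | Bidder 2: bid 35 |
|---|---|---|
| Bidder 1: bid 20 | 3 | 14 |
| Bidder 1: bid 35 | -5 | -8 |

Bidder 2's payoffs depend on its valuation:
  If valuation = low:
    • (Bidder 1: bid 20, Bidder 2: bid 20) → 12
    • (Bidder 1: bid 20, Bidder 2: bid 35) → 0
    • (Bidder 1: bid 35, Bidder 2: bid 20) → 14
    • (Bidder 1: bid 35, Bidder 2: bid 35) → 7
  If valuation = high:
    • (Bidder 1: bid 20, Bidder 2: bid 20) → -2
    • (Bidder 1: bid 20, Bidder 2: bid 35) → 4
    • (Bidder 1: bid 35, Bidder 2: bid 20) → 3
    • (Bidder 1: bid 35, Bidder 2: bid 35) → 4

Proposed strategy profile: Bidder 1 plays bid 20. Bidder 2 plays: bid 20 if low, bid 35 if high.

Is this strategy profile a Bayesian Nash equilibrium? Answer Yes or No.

Bidder 1 plays bid 20: E[bid 20] = 0.375·(3) + 0.625·(14) = 9.875; E[bid 35] = -6.875. Best-responding. ✓
Bidder 2 (valuation low), facing bid 20: bid 20 gives 12, bid 35 gives 0. Proposed bid 20 is best. ✓
Bidder 2 (valuation high), facing bid 20: bid 20 gives -2, bid 35 gives 4. Proposed bid 35 is best. ✓

Yes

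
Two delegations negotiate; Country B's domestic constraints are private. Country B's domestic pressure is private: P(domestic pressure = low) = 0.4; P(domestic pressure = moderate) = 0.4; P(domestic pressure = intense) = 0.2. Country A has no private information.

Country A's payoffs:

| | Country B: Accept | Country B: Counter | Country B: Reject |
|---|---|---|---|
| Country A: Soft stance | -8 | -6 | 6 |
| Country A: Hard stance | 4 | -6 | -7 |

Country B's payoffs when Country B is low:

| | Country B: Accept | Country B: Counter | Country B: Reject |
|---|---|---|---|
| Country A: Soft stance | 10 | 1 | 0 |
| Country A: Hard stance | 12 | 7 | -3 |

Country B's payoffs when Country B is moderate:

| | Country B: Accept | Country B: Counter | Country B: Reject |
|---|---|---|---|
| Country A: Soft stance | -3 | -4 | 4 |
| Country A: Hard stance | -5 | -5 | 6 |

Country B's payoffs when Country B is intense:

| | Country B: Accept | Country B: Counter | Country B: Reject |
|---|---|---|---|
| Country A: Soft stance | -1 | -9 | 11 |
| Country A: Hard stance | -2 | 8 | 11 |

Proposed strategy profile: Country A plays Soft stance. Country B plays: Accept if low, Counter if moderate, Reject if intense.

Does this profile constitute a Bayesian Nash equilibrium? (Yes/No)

No

A profile is a BNE iff every type of every player is best-responding given beliefs about the other side.
Country A plays Soft stance: E[Soft stance] = 0.4·(-8) + 0.4·(-6) + 0.2·(6) = -4.4; E[Hard stance] = -2.2. Not best-responding. ✗
Country B (domestic pressure low), facing Soft stance: Accept gives 10, Counter gives 1, Reject gives 0. Proposed Accept is best. ✓
Country B (domestic pressure moderate), facing Soft stance: Accept gives -3, Counter gives -4, Reject gives 4. Proposed Counter is not best — profitable deviation exists. ✗
Country B (domestic pressure intense), facing Soft stance: Accept gives -1, Counter gives -9, Reject gives 11. Proposed Reject is best. ✓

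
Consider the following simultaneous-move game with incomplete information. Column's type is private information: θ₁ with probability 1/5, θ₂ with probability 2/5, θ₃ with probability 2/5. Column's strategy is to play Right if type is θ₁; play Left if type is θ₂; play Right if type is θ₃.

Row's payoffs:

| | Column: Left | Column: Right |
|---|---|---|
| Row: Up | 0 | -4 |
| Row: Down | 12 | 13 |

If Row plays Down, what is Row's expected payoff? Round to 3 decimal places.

E[Down] = 1/5·13 + 2/5·12 + 2/5·13 = 13/5 + 24/5 + 26/5 = 63/5

12.600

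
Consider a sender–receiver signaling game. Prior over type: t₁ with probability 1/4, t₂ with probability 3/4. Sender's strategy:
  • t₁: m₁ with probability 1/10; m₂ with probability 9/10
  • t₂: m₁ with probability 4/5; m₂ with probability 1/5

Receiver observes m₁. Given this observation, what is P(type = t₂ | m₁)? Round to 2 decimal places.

P(m₁) = (1/4)·(1/10) + (3/4)·(4/5) = 5/8
P(t₂ | m₁) = ((3/4)·(4/5)) / (5/8) = (3/5) / (5/8) = 24/25

0.96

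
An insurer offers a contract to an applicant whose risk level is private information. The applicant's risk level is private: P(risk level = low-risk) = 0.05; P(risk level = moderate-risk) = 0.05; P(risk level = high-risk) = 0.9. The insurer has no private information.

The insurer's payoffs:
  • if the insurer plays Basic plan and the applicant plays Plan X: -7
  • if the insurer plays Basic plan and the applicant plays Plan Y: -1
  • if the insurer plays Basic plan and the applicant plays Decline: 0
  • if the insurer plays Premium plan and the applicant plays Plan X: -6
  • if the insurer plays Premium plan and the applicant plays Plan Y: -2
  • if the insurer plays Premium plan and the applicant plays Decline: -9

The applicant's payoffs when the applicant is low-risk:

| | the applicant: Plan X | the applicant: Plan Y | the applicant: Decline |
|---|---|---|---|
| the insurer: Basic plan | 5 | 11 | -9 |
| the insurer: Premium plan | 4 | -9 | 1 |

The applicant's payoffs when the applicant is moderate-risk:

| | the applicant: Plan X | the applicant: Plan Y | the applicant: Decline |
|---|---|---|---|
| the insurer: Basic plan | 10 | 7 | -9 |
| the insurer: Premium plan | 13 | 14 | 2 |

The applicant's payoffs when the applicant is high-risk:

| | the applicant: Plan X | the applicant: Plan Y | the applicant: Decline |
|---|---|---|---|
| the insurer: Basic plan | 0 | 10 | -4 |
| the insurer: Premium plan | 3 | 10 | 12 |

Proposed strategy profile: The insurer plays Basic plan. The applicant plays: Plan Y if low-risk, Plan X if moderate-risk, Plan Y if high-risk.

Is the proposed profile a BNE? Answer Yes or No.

Yes

A profile is a BNE iff every type of every player is best-responding given beliefs about the other side.
The insurer plays Basic plan: E[Basic plan] = 0.05·(-1) + 0.05·(-7) + 0.9·(-1) = -1.3; E[Premium plan] = -2.2. Best-responding. ✓
The applicant (risk level low-risk), facing Basic plan: Plan X gives 5, Plan Y gives 11, Decline gives -9. Proposed Plan Y is best. ✓
The applicant (risk level moderate-risk), facing Basic plan: Plan X gives 10, Plan Y gives 7, Decline gives -9. Proposed Plan X is best. ✓
The applicant (risk level high-risk), facing Basic plan: Plan X gives 0, Plan Y gives 10, Decline gives -4. Proposed Plan Y is best. ✓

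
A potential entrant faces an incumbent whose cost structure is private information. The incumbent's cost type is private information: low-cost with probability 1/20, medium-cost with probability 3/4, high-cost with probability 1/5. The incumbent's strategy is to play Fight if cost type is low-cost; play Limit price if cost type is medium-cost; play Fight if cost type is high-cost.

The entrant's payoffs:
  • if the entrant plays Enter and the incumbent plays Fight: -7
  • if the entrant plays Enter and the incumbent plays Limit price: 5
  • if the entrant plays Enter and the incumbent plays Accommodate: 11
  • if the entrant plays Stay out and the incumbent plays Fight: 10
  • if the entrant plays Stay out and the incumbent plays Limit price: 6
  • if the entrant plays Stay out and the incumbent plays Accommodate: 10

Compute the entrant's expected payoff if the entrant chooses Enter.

2

E[Enter] = 1/20·(-7) + 3/4·5 + 1/5·(-7) = (-7/20) + 15/4 + (-7/5) = 2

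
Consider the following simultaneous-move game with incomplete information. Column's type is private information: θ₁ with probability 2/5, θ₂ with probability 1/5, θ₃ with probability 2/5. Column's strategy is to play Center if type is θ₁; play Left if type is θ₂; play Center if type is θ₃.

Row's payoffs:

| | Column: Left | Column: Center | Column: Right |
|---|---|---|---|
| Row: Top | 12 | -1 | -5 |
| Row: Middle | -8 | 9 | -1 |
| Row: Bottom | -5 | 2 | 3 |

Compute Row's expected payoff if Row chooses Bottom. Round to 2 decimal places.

Take the expectation over Column's type, weighting each type's action by its prior probability.
E[Bottom] = 2/5·2 + 1/5·(-5) + 2/5·2 = 4/5 + (-1) + 4/5 = 3/5

0.60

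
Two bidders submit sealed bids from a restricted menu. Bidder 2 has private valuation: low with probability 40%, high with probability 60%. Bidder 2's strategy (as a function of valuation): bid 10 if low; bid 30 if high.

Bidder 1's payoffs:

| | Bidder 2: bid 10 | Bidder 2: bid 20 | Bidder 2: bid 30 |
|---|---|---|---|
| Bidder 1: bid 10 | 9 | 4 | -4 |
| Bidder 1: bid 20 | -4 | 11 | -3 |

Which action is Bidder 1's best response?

E[bid 10] = 0.4·(9) + 0.6·(-4) = 1.2
E[bid 20] = 0.4·(-4) + 0.6·(-3) = -3.4
Best response: bid 10 (1.2 is the largest).

bid 10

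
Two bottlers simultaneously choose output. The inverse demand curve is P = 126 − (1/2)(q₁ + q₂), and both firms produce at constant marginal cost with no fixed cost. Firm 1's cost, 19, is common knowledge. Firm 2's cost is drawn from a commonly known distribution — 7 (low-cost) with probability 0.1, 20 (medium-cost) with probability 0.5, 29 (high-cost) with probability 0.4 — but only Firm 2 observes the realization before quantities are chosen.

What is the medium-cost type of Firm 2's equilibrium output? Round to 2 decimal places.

69.23

Each type of Firm 2 best-responds to q₁; Firm 1 best-responds to the expected q₂ over Firm 2's types.
Firm 2 with cost c maximizes (126 − (1/2)(q₁+q₂) − c)·q₂, giving q₂(c) = (126 − c − (1/2)q₁).
E[c₂] = 0.1·7 + 0.5·20 + 0.4·29 = 22.3
Firm 1's FOC against E[q₂] yields q₁ = (126 − 2·19 + E[c₂])/(3/2) = (126 − 38 + 22.3)/(3/2) = 73.5333.
q₂(medium-cost) = (126 − 20 − (1/2)·73.5333) = 69.2333.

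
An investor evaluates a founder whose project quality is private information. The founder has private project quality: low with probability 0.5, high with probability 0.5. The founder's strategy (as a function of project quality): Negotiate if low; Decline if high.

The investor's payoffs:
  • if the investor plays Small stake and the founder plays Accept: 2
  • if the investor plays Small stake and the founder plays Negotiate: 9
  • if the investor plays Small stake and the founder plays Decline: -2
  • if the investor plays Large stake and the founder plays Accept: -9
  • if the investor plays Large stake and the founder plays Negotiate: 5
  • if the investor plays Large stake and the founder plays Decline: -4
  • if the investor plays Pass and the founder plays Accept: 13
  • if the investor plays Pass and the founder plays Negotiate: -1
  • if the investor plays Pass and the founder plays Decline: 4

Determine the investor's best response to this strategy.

Compute the investor's expected payoff for each action, taking the expectation over the founder's type.
E[Small stake] = 0.5·(9) + 0.5·(-2) = 3.5
E[Large stake] = 0.5·(5) + 0.5·(-4) = 0.5
E[Pass] = 0.5·(-1) + 0.5·(4) = 1.5
Best response: Small stake (3.5 is the largest).

Small stake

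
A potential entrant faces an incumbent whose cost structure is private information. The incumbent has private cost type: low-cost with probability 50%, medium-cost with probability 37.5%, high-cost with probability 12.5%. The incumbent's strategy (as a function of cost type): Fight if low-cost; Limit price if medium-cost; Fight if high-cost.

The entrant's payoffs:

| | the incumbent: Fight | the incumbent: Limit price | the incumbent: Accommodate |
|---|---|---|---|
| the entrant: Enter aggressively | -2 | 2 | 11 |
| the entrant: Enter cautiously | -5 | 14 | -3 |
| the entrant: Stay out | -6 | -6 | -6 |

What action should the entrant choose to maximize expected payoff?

Compute the entrant's expected payoff for each action, taking the expectation over the incumbent's type.
E[Enter aggressively] = 0.5·(-2) + 0.375·(2) + 0.125·(-2) = -0.5
E[Enter cautiously] = 0.5·(-5) + 0.375·(14) + 0.125·(-5) = 2.125
E[Stay out] = 0.5·(-6) + 0.375·(-6) + 0.125·(-6) = -6
Best response: Enter cautiously (2.125 is the largest).

Enter cautiously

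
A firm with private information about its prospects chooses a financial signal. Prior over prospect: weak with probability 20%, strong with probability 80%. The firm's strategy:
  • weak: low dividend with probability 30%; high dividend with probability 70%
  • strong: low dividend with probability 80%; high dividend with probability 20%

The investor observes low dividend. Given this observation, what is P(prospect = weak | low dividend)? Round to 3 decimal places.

0.086

P(low dividend) = 0.2·0.3 + 0.8·0.8 = 0.7
P(weak | low dividend) = (0.2·0.3) / 0.7 = 0.06 / 0.7 = 0.0857143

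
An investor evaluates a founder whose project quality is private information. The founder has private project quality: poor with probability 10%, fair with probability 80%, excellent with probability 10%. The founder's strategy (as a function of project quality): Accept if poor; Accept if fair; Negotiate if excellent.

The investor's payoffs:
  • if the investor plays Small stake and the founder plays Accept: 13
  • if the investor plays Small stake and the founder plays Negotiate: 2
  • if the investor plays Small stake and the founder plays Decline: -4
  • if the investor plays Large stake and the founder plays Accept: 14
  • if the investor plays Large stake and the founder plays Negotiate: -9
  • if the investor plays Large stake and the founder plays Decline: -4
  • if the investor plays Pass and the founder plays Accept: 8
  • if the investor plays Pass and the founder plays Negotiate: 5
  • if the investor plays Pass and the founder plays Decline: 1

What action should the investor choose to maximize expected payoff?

Compute the investor's expected payoff for each action, taking the expectation over the founder's type.
E[Small stake] = 0.1·(13) + 0.8·(13) + 0.1·(2) = 11.9
E[Large stake] = 0.1·(14) + 0.8·(14) + 0.1·(-9) = 11.7
E[Pass] = 0.1·(8) + 0.8·(8) + 0.1·(5) = 7.7
Best response: Small stake (11.9 is the largest).

Small stake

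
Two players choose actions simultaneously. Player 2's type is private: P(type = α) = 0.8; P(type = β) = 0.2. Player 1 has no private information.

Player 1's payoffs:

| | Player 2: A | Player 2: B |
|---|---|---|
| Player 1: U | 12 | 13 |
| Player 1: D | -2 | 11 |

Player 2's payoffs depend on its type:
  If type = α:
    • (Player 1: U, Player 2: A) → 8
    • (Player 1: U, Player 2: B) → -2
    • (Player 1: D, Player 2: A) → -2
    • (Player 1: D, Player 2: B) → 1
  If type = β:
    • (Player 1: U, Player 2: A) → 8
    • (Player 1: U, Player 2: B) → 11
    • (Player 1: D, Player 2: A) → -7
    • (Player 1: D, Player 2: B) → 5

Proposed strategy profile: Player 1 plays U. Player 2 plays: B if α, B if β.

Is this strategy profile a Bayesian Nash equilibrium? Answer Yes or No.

No

Player 1 plays U: E[U] = 0.8·(13) + 0.2·(13) = 13; E[D] = 11. Best-responding. ✓
Player 2 (type α), facing U: A gives 8, B gives -2. Proposed B is not best — profitable deviation exists. ✗
Player 2 (type β), facing U: A gives 8, B gives 11. Proposed B is best. ✓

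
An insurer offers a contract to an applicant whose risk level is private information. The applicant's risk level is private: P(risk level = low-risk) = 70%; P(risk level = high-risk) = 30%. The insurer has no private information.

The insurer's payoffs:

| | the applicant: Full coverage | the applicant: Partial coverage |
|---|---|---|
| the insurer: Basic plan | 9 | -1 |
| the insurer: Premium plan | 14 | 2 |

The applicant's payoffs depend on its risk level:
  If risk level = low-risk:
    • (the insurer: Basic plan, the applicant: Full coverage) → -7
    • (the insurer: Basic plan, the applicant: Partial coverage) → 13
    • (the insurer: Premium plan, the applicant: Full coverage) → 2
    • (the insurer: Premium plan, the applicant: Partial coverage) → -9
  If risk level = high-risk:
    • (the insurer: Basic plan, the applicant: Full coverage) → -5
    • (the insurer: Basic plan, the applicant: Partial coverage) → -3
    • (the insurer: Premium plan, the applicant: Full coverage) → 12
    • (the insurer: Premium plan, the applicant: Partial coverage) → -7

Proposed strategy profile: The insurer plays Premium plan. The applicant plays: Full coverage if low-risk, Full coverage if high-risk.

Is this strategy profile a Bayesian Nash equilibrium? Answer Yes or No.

Yes

The insurer plays Premium plan: E[Premium plan] = 0.7·(14) + 0.3·(14) = 14; E[Basic plan] = 9. Best-responding. ✓
The applicant (risk level low-risk), facing Premium plan: Full coverage gives 2, Partial coverage gives -9. Proposed Full coverage is best. ✓
The applicant (risk level high-risk), facing Premium plan: Full coverage gives 12, Partial coverage gives -7. Proposed Full coverage is best. ✓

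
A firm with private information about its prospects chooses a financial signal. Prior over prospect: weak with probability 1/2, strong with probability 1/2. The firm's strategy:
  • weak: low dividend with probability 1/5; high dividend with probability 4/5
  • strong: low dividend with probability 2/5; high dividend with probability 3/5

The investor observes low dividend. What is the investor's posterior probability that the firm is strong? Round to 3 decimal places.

P(low dividend) = (1/2)·(1/5) + (1/2)·(2/5) = 3/10
P(strong | low dividend) = ((1/2)·(2/5)) / (3/10) = (1/5) / (3/10) = 2/3

0.667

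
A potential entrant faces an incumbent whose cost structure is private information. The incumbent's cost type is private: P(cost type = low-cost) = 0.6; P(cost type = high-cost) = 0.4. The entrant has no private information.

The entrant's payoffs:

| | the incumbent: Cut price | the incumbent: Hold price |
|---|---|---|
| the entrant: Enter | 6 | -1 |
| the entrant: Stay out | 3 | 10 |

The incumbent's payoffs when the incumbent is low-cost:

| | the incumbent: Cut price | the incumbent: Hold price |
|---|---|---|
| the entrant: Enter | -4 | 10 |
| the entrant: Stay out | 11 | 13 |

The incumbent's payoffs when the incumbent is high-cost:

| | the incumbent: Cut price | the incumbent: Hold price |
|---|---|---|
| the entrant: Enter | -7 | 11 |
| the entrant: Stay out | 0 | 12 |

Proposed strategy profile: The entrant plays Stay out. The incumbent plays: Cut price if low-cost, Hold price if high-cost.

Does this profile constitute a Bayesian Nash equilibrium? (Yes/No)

The entrant plays Stay out: E[Stay out] = 0.6·(3) + 0.4·(10) = 5.8; E[Enter] = 3.2. Best-responding. ✓
The incumbent (cost type low-cost), facing Stay out: Cut price gives 11, Hold price gives 13. Proposed Cut price is not best — profitable deviation exists. ✗
The incumbent (cost type high-cost), facing Stay out: Cut price gives 0, Hold price gives 12. Proposed Hold price is best. ✓

No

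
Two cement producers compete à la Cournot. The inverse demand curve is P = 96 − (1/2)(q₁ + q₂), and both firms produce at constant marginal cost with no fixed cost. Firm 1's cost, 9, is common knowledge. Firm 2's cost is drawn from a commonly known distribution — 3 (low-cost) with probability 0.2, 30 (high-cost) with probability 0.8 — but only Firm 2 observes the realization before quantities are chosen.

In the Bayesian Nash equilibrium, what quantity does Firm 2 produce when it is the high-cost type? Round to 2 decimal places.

31.80

Firm 2 with cost c maximizes (96 − (1/2)(q₁+q₂) − c)·q₂, giving q₂(c) = (96 − c − (1/2)q₁).
E[c₂] = 0.2·3 + 0.8·30 = 24.6
Firm 1's FOC against E[q₂] yields q₁ = (96 − 2·9 + E[c₂])/(3/2) = (96 − 18 + 24.6)/(3/2) = 68.4.
q₂(high-cost) = (96 − 30 − (1/2)·68.4) = 31.8.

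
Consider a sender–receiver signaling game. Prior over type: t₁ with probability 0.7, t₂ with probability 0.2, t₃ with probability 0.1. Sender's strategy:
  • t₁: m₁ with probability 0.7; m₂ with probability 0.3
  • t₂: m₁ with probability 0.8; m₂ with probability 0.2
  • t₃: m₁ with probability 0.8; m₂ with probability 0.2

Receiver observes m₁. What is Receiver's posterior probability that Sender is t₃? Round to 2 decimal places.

P(m₁) = 0.7·0.7 + 0.2·0.8 + 0.1·0.8 = 0.73
P(t₃ | m₁) = (0.1·0.8) / 0.73 = 0.08 / 0.73 = 0.109589

0.11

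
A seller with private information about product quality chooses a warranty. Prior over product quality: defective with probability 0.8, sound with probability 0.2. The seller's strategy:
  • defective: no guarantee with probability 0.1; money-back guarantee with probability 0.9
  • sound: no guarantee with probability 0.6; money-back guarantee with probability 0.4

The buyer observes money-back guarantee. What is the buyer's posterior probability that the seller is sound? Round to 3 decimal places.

P(money-back guarantee) = 0.8·0.9 + 0.2·0.4 = 0.8
P(sound | money-back guarantee) = (0.2·0.4) / 0.8 = 0.08 / 0.8 = 0.1

0.100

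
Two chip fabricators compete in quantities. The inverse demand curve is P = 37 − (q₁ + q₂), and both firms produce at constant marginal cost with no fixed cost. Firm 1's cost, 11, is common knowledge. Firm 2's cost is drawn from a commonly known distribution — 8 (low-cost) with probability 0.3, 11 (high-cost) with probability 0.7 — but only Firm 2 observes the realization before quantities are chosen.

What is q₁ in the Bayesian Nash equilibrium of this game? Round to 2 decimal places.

8.37

Type-c best response for Firm 2: q₂(c) = (37 − c)/2 − q₁/2.
Firm 1 maximizes expected profit; its first-order condition is 37 − 2q₁ − E[q₂] − 11 = 0.
Substituting E[q₂] and solving: E[c₂] = 10.1, so q₁ = (37 − 2·11 + 10.1)/3 = 8.36667.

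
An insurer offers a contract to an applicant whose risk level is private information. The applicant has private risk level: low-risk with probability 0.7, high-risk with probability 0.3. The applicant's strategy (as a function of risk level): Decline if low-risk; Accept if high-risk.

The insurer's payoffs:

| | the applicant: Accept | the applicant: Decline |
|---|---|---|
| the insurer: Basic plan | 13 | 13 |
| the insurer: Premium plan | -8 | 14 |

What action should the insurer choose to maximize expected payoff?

Basic plan

E[Basic plan] = 0.7·(13) + 0.3·(13) = 13
E[Premium plan] = 0.7·(14) + 0.3·(-8) = 7.4
Best response: Basic plan (13 is the largest).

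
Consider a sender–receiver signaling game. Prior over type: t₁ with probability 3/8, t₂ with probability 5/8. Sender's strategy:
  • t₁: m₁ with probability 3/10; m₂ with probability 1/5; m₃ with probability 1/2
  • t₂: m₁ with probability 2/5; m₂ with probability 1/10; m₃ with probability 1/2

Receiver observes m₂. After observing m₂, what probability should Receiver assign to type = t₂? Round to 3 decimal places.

Apply Bayes' rule using the sender's strategy as the likelihood.
P(m₂) = (3/8)·(1/5) + (5/8)·(1/10) = 11/80
P(t₂ | m₂) = ((5/8)·(1/10)) / (11/80) = (1/16) / (11/80) = 5/11

0.455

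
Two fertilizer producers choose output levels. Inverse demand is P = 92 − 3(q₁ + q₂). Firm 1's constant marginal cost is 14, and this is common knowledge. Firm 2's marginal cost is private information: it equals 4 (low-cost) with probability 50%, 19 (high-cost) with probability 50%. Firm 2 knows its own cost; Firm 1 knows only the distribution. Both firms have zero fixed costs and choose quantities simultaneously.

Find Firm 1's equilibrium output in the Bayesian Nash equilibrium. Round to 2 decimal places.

Each type of Firm 2 best-responds to q₁; Firm 1 best-responds to the expected q₂ over Firm 2's types.
Firm 2 with cost c maximizes (92 − 3(q₁+q₂) − c)·q₂, giving q₂(c) = (92 − c − 3q₁)/6.
E[c₂] = 0.5·4 + 0.5·19 = 11.5
Firm 1's FOC against E[q₂] yields q₁ = (92 − 2·14 + E[c₂])/9 = (92 − 28 + 11.5)/9 = 8.38889.

8.39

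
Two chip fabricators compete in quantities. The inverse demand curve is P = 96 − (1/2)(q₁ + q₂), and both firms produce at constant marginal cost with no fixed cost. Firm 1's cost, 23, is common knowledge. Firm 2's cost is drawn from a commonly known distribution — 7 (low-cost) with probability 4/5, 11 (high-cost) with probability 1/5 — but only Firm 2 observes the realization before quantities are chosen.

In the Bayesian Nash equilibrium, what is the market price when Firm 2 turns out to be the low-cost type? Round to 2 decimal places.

41.87

Firm 2 with cost c maximizes (96 − (1/2)(q₁+q₂) − c)·q₂, giving q₂(c) = (96 − c − (1/2)q₁).
E[c₂] = 4/5·7 + 1/5·11 = 7.8
Firm 1's FOC against E[q₂] yields q₁ = (96 − 2·23 + E[c₂])/(3/2) = (96 − 46 + 7.8)/(3/2) = 38.5333.
q₂(low-cost) = 69.7333, so P = 96 − (1/2)·(38.5333 + 69.7333) = 41.8667.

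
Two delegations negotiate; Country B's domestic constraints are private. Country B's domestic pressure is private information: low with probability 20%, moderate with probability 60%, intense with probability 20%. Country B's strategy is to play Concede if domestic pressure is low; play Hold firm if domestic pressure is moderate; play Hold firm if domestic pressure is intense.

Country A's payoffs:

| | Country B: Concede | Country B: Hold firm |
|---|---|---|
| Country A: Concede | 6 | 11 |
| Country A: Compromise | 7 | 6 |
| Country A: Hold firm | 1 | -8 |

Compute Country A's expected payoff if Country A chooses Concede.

Take the expectation over Country B's domestic pressure, weighting each type's action by its prior probability.
E[Concede] = 0.2·6 + 0.6·11 + 0.2·11 = 1.2 + 6.6 + 2.2 = 10

10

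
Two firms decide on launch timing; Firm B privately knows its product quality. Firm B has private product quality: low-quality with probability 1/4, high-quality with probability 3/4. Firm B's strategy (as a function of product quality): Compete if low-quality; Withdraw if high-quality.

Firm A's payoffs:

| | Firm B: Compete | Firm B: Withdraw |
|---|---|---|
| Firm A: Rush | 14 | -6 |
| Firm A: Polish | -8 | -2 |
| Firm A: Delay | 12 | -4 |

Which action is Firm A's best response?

Compute Firm A's expected payoff for each action, taking the expectation over Firm B's type.
E[Rush] = 1/4·(14) + 3/4·(-6) = -1
E[Polish] = 1/4·(-8) + 3/4·(-2) = -7/2
E[Delay] = 1/4·(12) + 3/4·(-4) = 0
Best response: Delay (0 is the largest).

Delay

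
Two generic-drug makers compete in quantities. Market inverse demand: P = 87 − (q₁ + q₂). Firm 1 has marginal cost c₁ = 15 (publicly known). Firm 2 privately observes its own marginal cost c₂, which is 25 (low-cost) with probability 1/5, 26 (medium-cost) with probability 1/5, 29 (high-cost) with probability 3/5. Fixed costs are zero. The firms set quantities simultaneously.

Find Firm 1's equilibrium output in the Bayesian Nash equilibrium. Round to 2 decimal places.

28.20

Type-c best response for Firm 2: q₂(c) = (87 − c)/2 − q₁/2.
Firm 1 maximizes expected profit; its first-order condition is 87 − 2q₁ − E[q₂] − 15 = 0.
Substituting E[q₂] and solving: E[c₂] = 27.6, so q₁ = (87 − 2·15 + 27.6)/3 = 28.2.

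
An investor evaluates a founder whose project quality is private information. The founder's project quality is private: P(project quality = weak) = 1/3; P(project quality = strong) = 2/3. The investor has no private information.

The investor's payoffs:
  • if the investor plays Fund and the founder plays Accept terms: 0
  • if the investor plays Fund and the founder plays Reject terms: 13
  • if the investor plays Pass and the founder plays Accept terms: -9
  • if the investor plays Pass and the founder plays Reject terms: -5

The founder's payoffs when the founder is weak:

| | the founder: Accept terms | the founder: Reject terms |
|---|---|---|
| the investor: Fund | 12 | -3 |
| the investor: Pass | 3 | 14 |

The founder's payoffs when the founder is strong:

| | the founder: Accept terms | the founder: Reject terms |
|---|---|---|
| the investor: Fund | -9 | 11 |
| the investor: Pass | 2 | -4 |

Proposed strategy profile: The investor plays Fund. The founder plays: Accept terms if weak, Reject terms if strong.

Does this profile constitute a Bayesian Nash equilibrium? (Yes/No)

The investor plays Fund: E[Fund] = 1/3·(0) + 2/3·(13) = 26/3; E[Pass] = -19/3. Best-responding. ✓
The founder (project quality weak), facing Fund: Accept terms gives 12, Reject terms gives -3. Proposed Accept terms is best. ✓
The founder (project quality strong), facing Fund: Accept terms gives -9, Reject terms gives 11. Proposed Reject terms is best. ✓

Yes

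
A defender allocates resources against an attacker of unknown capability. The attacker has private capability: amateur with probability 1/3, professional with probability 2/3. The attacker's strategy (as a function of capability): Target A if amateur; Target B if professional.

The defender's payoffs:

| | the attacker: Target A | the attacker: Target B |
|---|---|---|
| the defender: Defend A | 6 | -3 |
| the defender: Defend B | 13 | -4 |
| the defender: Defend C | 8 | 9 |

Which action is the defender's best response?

E[Defend A] = 1/3·(6) + 2/3·(-3) = 0
E[Defend B] = 1/3·(13) + 2/3·(-4) = 5/3
E[Defend C] = 1/3·(8) + 2/3·(9) = 26/3
Best response: Defend C (26/3 is the largest).

Defend C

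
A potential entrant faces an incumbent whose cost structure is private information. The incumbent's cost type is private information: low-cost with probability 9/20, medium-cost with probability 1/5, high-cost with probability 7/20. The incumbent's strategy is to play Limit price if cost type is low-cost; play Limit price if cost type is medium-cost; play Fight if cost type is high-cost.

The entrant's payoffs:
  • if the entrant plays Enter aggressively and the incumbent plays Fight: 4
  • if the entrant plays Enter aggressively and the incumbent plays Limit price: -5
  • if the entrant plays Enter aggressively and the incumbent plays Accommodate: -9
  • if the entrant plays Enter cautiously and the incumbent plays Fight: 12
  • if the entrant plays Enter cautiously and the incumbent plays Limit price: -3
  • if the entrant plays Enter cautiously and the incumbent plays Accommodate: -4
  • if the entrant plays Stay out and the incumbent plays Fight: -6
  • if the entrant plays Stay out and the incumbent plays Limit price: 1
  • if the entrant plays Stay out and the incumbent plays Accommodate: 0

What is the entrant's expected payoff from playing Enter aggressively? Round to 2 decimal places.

E[Enter aggressively] = 9/20·(-5) + 1/5·(-5) + 7/20·4 = (-9/4) + (-1) + 7/5 = -37/20

-1.85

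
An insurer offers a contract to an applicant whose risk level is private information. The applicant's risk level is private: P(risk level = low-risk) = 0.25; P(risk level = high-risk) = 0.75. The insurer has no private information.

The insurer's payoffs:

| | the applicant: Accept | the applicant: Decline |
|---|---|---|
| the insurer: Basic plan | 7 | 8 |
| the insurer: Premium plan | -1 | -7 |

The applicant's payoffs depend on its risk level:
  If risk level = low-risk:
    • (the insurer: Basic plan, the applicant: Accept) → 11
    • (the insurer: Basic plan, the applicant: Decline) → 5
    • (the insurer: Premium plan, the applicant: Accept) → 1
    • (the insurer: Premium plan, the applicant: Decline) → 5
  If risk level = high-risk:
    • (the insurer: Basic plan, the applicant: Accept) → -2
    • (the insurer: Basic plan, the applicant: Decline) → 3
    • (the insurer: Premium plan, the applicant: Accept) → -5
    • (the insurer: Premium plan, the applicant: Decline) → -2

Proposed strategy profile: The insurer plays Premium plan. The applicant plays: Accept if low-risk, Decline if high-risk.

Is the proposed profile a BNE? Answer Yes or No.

The insurer plays Premium plan: E[Premium plan] = 0.25·(-1) + 0.75·(-7) = -5.5; E[Basic plan] = 7.75. Not best-responding. ✗
The applicant (risk level low-risk), facing Premium plan: Accept gives 1, Decline gives 5. Proposed Accept is not best — profitable deviation exists. ✗
The applicant (risk level high-risk), facing Premium plan: Accept gives -5, Decline gives -2. Proposed Decline is best. ✓

No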